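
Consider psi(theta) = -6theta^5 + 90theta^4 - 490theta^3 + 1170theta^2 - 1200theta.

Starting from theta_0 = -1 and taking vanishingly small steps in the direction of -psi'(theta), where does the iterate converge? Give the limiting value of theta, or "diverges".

psi'(theta) = -30(theta - 5)(theta - 4)(theta - 2)(theta - 1), so psi'(-1) = -5400.
Gradient descent moves in the -psi' direction, i.e. theta is increasing.
The nearest critical point in that direction is theta = 1, where psi'' = 360 > 0 (a local minimum). The iterate converges there.

1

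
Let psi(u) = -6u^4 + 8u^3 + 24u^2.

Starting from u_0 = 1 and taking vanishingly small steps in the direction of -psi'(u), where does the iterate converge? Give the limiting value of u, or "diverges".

psi'(u) = -24u(u - 2)(u + 1), so psi'(1) = 48.
Gradient descent moves in the -psi' direction, i.e. u is decreasing.
The nearest critical point in that direction is u = 0, where psi'' = 48 > 0 (a local minimum). The iterate converges there.

0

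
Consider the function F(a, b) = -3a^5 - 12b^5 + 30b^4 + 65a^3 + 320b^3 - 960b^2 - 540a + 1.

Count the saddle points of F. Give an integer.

8

F separates as a function of a plus a function of b, so ∇F=0 decouples.
∂F/∂a = -15(a - 3)(a - 2)(a + 2)(a + 3) = 0 at a ∈ {-3, -2, 2, 3}; ∂F/∂b = -60b(b - 4)(b - 2)(b + 4) = 0 at b ∈ {-4, 0, 2, 4}.
The Hessian is diagonal: diag(F_aa, F_bb). Second derivatives: F_aa(-3)=450, F_aa(-2)=-300, F_aa(2)=300, F_aa(3)=-450; F_bb(-4)=11520, F_bb(0)=-1920, F_bb(2)=1440, F_bb(4)=-3840.
Saddle points occur where the two diagonal entries have opposite signs: (-3, 0), (-3, 4), (-2, -4), (-2, 2), (2, 0), (2, 4), (3, -4), (3, 2). Count: 8.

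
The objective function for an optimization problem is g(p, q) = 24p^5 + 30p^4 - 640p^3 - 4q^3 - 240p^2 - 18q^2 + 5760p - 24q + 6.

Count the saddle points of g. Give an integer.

g separates as a function of p plus a function of q, so ∇g=0 decouples.
∂g/∂p = 120(p - 3)(p - 2)(p + 2)(p + 4) = 0 at p ∈ {-4, -2, 2, 3}; ∂g/∂q = -12(q + 1)(q + 2) = 0 at q ∈ {-2, -1}.
The Hessian is diagonal: diag(g_pp, g_qq). Second derivatives: g_pp(-4)=-10080, g_pp(-2)=4800, g_pp(2)=-2880, g_pp(3)=4200; g_qq(-2)=12, g_qq(-1)=-12.
Saddle points occur where the two diagonal entries have opposite signs: (-4, -2), (-2, -1), (2, -2), (3, -1). Count: 4.

4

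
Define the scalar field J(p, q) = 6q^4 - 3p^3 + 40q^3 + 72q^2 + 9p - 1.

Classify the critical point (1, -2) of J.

The mixed partial ∂²J/∂p∂q is 0, so the Hessian at any point is diag(J_pp, J_qq) = diag(-18p, 24(3q^2 + 10q + 6)).
At (1, -2): H = diag(-18, -48).
Both eigenvalues are negative, so H is negative definite: a local maximum.

local maximum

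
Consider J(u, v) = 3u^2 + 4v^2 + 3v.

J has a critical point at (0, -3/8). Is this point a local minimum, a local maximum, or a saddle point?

The Hessian of J is constant: H = [[6, 0], [0, 8]].
det(H) = 6·8 − 0² = 48.
det(H) > 0 and tr(H) = 14 > 0, so H is positive definite and the point is a local minimum.

local minimum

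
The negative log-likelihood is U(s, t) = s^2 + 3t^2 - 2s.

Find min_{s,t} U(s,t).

-1

U(s,t) separates as P(s) + Q(t), so its minimum is min P + min Q.
P'(s) = 2s - 2 vanishes at s ∈ {1}; Q'(t) = 6t vanishes at t ∈ {0}.
Local minima of P (where P''>0): P(1)=-1. Local minima of Q: Q(0)=0.
So the global minimum of U is P(1) + Q(0) = -1 + 0 = -1, attained at (1, 0).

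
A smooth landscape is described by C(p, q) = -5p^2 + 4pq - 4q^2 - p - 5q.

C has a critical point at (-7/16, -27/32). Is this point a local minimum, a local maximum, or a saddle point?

The Hessian of C is constant: H = [[-10, 4], [4, -8]].
det(H) = (-10)·(-8) − 4² = 64.
det(H) > 0 and tr(H) = -18 < 0, so H is negative definite and the point is a local maximum.

local maximum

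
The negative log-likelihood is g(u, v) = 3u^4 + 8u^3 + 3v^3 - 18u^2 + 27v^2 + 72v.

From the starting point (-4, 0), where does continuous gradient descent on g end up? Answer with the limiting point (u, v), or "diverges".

(-3, -2)

g is separable, so gradient descent decouples: u follows -∂g/∂u, v follows -∂g/∂v.
∂g/∂u = 12u(u - 1)(u + 3); at u=-4 this is -240, so u increases.
∂g/∂v = 9(v + 2)(v + 4); at v=0 this is 72, so v decreases.
u converges to its nearest critical value -3 (a local min of the u-part); v converges to -2. The iterate converges to (-3, -2).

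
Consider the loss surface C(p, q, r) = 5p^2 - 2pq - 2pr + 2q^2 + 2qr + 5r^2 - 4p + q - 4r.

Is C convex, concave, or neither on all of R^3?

convex

C is quadratic, so its Hessian is the constant matrix H = [[10, -2, -2], [-2, 4, 2], [-2, 2, 10]].
Leading principal minors: 10, 36, 320.
All positive ⇒ H ≻ 0 ⇒ convex.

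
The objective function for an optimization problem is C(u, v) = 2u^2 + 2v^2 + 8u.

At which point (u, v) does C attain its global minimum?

(-2, 0)

C(u,v) separates as P(u) + Q(v), so its minimum is min P + min Q.
P'(u) = 4u + 8 vanishes at u ∈ {-2}; Q'(v) = 4v vanishes at v ∈ {0}.
Local minima of P (where P''>0): P(-2)=-8. Local minima of Q: Q(0)=0.
So the global minimum of C is P(-2) + Q(0) = -8 + 0 = -8, attained at (-2, 0).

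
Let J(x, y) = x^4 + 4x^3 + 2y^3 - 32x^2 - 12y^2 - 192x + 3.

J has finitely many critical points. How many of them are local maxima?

J separates as a function of x plus a function of y, so ∇J=0 decouples.
∂J/∂x = 4(x - 4)(x + 3)(x + 4) = 0 at x ∈ {-4, -3, 4}; ∂J/∂y = 6y(y - 4) = 0 at y ∈ {0, 4}.
The Hessian is diagonal: diag(J_xx, J_yy). Second derivatives: J_xx(-4)=32, J_xx(-3)=-28, J_xx(4)=224; J_yy(0)=-24, J_yy(4)=24.
Local maxima occur where both diagonal entries negative: (-3, 0). Count: 1.

1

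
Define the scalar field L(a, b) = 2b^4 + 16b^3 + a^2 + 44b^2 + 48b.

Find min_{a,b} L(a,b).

-18

L(a,b) separates as P(a) + Q(b), so its minimum is min P + min Q.
P'(a) = 2a vanishes at a ∈ {0}; Q'(b) = 8(b + 1)(b + 2)(b + 3) vanishes at b ∈ {-3, -2, -1}.
Local minima of P (where P''>0): P(0)=0. Local minima of Q: Q(-3)=-18, Q(-1)=-18.
So the global minimum of L is P(0) + Q(-3) = 0 − 18 = -18, attained at (0, -3).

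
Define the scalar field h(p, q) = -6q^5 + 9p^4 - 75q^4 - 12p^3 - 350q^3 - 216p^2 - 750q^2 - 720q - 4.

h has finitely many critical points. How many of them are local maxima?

2

h separates as a function of p plus a function of q, so ∇h=0 decouples.
∂h/∂p = 36p(p - 4)(p + 3) = 0 at p ∈ {-3, 0, 4}; ∂h/∂q = -30(q + 1)(q + 2)(q + 3)(q + 4) = 0 at q ∈ {-4, -3, -2, -1}.
The Hessian is diagonal: diag(h_pp, h_qq). Second derivatives: h_pp(-3)=756, h_pp(0)=-432, h_pp(4)=1008; h_qq(-4)=180, h_qq(-3)=-60, h_qq(-2)=60, h_qq(-1)=-180.
Local maxima occur where both diagonal entries negative: (0, -3), (0, -1). Count: 2.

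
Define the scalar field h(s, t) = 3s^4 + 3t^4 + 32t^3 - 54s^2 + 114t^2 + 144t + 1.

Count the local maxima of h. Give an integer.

h separates as a function of s plus a function of t, so ∇h=0 decouples.
∂h/∂s = 12s(s - 3)(s + 3) = 0 at s ∈ {-3, 0, 3}; ∂h/∂t = 12(t + 1)(t + 3)(t + 4) = 0 at t ∈ {-4, -3, -1}.
The Hessian is diagonal: diag(h_ss, h_tt). Second derivatives: h_ss(-3)=216, h_ss(0)=-108, h_ss(3)=216; h_tt(-4)=36, h_tt(-3)=-24, h_tt(-1)=72.
Local maxima occur where both diagonal entries negative: (0, -3). Count: 1.

1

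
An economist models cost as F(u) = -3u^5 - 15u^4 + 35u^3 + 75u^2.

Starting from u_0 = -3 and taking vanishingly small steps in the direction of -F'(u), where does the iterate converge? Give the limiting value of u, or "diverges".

-5

F'(u) = -15u(u - 2)(u + 1)(u + 5), so F'(-3) = 900.
Gradient descent moves in the -F' direction, i.e. u is decreasing.
The nearest critical point in that direction is u = -5, where F'' = 2100 > 0 (a local minimum). The iterate converges there.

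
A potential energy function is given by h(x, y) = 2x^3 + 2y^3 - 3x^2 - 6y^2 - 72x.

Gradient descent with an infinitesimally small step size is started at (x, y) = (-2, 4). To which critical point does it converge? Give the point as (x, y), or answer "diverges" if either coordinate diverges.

(4, 2)

h is separable, so gradient descent decouples: x follows -∂h/∂x, y follows -∂h/∂y.
∂h/∂x = 6(x - 4)(x + 3); at x=-2 this is -36, so x increases.
∂h/∂y = 6y(y - 2); at y=4 this is 48, so y decreases.
x converges to its nearest critical value 4 (a local min of the x-part); y converges to 2. The iterate converges to (4, 2).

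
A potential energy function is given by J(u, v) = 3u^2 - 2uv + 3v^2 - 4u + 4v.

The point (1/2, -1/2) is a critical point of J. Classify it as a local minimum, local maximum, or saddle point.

local minimum

The Hessian of J is constant: H = [[6, -2], [-2, 6]].
det(H) = 6·6 − (-2)² = 32.
det(H) > 0 and tr(H) = 12 > 0, so H is positive definite and the point is a local minimum.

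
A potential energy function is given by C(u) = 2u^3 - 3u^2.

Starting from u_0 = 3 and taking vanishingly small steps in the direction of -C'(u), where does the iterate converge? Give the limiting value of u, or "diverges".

1

C'(u) = 6u(u - 1), so C'(3) = 36.
Gradient descent moves in the -C' direction, i.e. u is decreasing.
The nearest critical point in that direction is u = 1, where C'' = 6 > 0 (a local minimum). The iterate converges there.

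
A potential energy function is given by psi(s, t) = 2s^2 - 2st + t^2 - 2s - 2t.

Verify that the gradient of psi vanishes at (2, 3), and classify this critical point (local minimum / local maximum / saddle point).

∇psi = (4s - 2t - 2, -2s + 2t - 2); substituting (2, 3) gives ∇psi = (0, 0), so (2, 3) is indeed a critical point.
The Hessian of psi is constant: H = [[4, -2], [-2, 2]].
det(H) = 4·2 − (-2)² = 4.
det(H) > 0 and tr(H) = 6 > 0, so H is positive definite and the point is a local minimum.

local minimum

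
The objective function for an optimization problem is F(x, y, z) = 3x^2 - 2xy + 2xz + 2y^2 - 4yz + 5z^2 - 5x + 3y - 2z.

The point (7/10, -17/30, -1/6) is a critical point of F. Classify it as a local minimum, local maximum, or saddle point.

The Hessian is constant: H = [[6, -2, 2], [-2, 4, -4], [2, -4, 10]].
Leading principal minors: Δ₁ = 6, Δ₂ = 20, Δ₃ = 120.
All leading minors are positive, so H is positive definite: a local minimum.

local minimum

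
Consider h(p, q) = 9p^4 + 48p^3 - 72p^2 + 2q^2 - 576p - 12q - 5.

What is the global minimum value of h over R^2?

-935

h(p,q) separates as A(p) + B(q) − 5, so its minimum is min A + min B − 5.
A'(p) = 36(p - 2)(p + 2)(p + 4) vanishes at p ∈ {-4, -2, 2}; B'(q) = 4q - 12 vanishes at q ∈ {3}.
Local minima of A (where A''>0): A(-4)=384, A(2)=-912. Local minima of B: B(3)=-18.
So the global minimum of h is A(2) + B(3) − 5 = -912 − 18 − 5 = -935, attained at (2, 3).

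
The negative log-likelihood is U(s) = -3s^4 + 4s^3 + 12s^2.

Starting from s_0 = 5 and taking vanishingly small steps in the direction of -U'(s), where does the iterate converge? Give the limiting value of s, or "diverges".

diverges

U'(s) = -12s(s - 2)(s + 1), so U'(5) = -1080.
Gradient descent moves in the -U' direction, i.e. s is increasing.
There is no critical point above s=5, and U' keeps the same sign, so the iterate runs off to +∞.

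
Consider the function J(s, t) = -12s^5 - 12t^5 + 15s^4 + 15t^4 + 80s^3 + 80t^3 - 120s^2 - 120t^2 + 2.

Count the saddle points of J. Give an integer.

8

J separates as a function of s plus a function of t, so ∇J=0 decouples.
∂J/∂s = -60s(s - 2)(s - 1)(s + 2) = 0 at s ∈ {-2, 0, 1, 2}; ∂J/∂t = -60t(t - 2)(t - 1)(t + 2) = 0 at t ∈ {-2, 0, 1, 2}.
The Hessian is diagonal: diag(J_ss, J_tt). Second derivatives: J_ss(-2)=1440, J_ss(0)=-240, J_ss(1)=180, J_ss(2)=-480; J_tt(-2)=1440, J_tt(0)=-240, J_tt(1)=180, J_tt(2)=-480.
Saddle points occur where the two diagonal entries have opposite signs: (-2, 0), (-2, 2), (0, -2), (0, 1), (1, 0), (1, 2), (2, -2), (2, 1). Count: 8.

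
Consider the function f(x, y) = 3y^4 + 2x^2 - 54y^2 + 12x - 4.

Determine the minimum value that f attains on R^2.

f(x,y) separates as P(x) + Q(y) − 4, so its minimum is min P + min Q − 4.
P'(x) = 4x + 12 vanishes at x ∈ {-3}; Q'(y) = 12y(y - 3)(y + 3) vanishes at y ∈ {-3, 0, 3}.
Local minima of P (where P''>0): P(-3)=-18. Local minima of Q: Q(-3)=-243, Q(3)=-243.
So the global minimum of f is P(-3) + Q(-3) − 4 = -18 − 243 − 4 = -265, attained at (-3, -3).

-265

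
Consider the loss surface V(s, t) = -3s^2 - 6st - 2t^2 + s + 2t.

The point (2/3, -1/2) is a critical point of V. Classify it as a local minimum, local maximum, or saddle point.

The Hessian of V is constant: H = [[-6, -6], [-6, -4]].
det(H) = (-6)·(-4) − (-6)² = -12.
Since det(H) < 0, H is indefinite and the critical point is a saddle point.

saddle point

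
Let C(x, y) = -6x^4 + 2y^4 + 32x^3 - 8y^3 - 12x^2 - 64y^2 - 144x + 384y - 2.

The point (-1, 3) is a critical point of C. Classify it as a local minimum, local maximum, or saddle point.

The mixed partial ∂²C/∂x∂y is 0, so the Hessian at any point is diag(C_xx, C_yy) = diag(24(-3x^2 + 8x - 1), 8(3y^2 - 6y - 16)).
At (-1, 3): H = diag(-288, -56).
Both eigenvalues are negative, so H is negative definite: a local maximum.

local maximum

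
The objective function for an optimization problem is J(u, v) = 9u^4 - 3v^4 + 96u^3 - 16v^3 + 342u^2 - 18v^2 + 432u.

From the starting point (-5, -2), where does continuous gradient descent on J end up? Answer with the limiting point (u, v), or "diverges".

(-4, -1)

J is separable, so gradient descent decouples: u follows -∂J/∂u, v follows -∂J/∂v.
∂J/∂u = 36(u + 1)(u + 3)(u + 4); at u=-5 this is -288, so u increases.
∂J/∂v = -12v(v + 1)(v + 3); at v=-2 this is -24, so v increases.
u converges to its nearest critical value -4 (a local min of the u-part); v converges to -1. The iterate converges to (-4, -1).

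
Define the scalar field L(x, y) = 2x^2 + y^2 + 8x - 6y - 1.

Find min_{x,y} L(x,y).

L(x,y) separates as P(x) + Q(y) − 1, so its minimum is min P + min Q − 1.
P'(x) = 4x + 8 vanishes at x ∈ {-2}; Q'(y) = 2y - 6 vanishes at y ∈ {3}.
Local minima of P (where P''>0): P(-2)=-8. Local minima of Q: Q(3)=-9.
So the global minimum of L is P(-2) + Q(3) − 1 = -8 − 9 − 1 = -18, attained at (-2, 3).

-18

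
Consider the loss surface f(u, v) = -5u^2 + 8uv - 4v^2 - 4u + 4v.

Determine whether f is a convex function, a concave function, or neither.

concave

f is quadratic, so its Hessian is the constant matrix H = [[-10, 8], [8, -8]].
det(H) = 16, tr(H) = -18.
det(H) > 0 and tr(H) < 0, so H is negative definite everywhere: concave.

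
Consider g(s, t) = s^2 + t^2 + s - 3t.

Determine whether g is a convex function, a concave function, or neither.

convex

g is quadratic, so its Hessian is the constant matrix H = [[2, 0], [0, 2]].
det(H) = 4, tr(H) = 4.
det(H) > 0 and tr(H) > 0, so H is positive definite everywhere: convex.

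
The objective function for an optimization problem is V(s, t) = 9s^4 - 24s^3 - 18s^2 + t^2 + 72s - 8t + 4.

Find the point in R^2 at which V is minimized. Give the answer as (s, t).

(-1, 4)

V(s,t) separates as P(s) + Q(t) + 4, so its minimum is min P + min Q + 4.
P'(s) = 36(s - 2)(s - 1)(s + 1) vanishes at s ∈ {-1, 1, 2}; Q'(t) = 2(t - 4) vanishes at t ∈ {4}.
Local minima of P (where P''>0): P(-1)=-57, P(2)=24. Local minima of Q: Q(4)=-16.
So the global minimum of V is P(-1) + Q(4) + 4 = -57 − 16 + 4 = -69, attained at (-1, 4).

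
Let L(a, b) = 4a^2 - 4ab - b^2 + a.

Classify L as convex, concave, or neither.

L is quadratic, so its Hessian is the constant matrix H = [[8, -4], [-4, -2]].
det(H) = -32, tr(H) = 6.
det(H) < 0, so H is indefinite: neither convex nor concave.

neither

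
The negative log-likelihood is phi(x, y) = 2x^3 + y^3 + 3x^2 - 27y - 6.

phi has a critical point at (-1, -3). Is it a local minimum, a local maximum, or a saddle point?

local maximum

The mixed partial ∂²phi/∂x∂y is 0, so the Hessian at any point is diag(phi_xx, phi_yy) = diag(6(2x + 1), 6y).
At (-1, -3): H = diag(-6, -18).
Both eigenvalues are negative, so H is negative definite: a local maximum.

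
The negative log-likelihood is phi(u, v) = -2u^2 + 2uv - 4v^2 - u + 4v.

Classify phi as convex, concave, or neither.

concave

phi is quadratic, so its Hessian is the constant matrix H = [[-4, 2], [2, -8]].
det(H) = 28, tr(H) = -12.
det(H) > 0 and tr(H) < 0, so H is negative definite everywhere: concave.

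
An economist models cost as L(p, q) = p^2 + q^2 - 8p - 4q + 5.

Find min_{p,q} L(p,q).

-15

L(p,q) separates as A(p) + B(q) + 5, so its minimum is min A + min B + 5.
A'(p) = 2p - 8 vanishes at p ∈ {4}; B'(q) = 2q - 4 vanishes at q ∈ {2}.
Local minima of A (where A''>0): A(4)=-16. Local minima of B: B(2)=-4.
So the global minimum of L is A(4) + B(2) + 5 = -16 − 4 + 5 = -15, attained at (4, 2).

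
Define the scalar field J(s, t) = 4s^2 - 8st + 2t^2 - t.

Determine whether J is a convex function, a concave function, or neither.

neither

J is quadratic, so its Hessian is the constant matrix H = [[8, -8], [-8, 4]].
det(H) = -32, tr(H) = 12.
det(H) < 0, so H is indefinite: neither convex nor concave.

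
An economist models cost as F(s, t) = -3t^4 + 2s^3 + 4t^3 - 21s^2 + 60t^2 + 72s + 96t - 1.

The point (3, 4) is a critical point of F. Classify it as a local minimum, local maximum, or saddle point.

The mixed partial ∂²F/∂s∂t is 0, so the Hessian at any point is diag(F_ss, F_tt) = diag(6(2s - 7), 12(-3t^2 + 2t + 10)).
At (3, 4): H = diag(-6, -360).
Both eigenvalues are negative, so H is negative definite: a local maximum.

local maximum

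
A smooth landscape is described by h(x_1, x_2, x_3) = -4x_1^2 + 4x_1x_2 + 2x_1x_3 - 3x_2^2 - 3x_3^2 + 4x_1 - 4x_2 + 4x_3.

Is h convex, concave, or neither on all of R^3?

h is quadratic, so its Hessian is the constant matrix H = [[-8, 4, 2], [4, -6, 0], [2, 0, -6]].
Leading principal minors: -8, 32, -168.
Signs alternate −, +, − ⇒ H ≺ 0 ⇒ concave.

concave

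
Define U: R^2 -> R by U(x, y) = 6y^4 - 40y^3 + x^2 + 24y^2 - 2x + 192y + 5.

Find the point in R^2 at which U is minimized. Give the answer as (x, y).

U(x,y) separates as P(x) + Q(y) + 5, so its minimum is min P + min Q + 5.
P'(x) = 2x - 2 vanishes at x ∈ {1}; Q'(y) = 24(y - 4)(y - 2)(y + 1) vanishes at y ∈ {-1, 2, 4}.
Local minima of P (where P''>0): P(1)=-1. Local minima of Q: Q(-1)=-122, Q(4)=128.
So the global minimum of U is P(1) + Q(-1) + 5 = -1 − 122 + 5 = -118, attained at (1, -1).

(1, -1)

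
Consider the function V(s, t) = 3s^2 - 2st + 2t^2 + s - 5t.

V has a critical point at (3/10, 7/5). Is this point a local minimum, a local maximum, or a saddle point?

The Hessian of V is constant: H = [[6, -2], [-2, 4]].
det(H) = 6·4 − (-2)² = 20.
det(H) > 0 and tr(H) = 10 > 0, so H is positive definite and the point is a local minimum.

local minimum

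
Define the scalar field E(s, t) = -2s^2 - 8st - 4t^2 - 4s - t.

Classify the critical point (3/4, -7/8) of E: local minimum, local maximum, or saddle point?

saddle point

The Hessian of E is constant: H = [[-4, -8], [-8, -8]].
det(H) = (-4)·(-8) − (-8)² = -32.
Since det(H) < 0, H is indefinite and the critical point is a saddle point.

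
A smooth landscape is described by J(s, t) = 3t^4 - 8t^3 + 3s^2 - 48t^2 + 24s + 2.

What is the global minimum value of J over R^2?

J(s,t) separates as P(s) + Q(t) + 2, so its minimum is min P + min Q + 2.
P'(s) = 6s + 24 vanishes at s ∈ {-4}; Q'(t) = 12t(t - 4)(t + 2) vanishes at t ∈ {-2, 0, 4}.
Local minima of P (where P''>0): P(-4)=-48. Local minima of Q: Q(-2)=-80, Q(4)=-512.
So the global minimum of J is P(-4) + Q(4) + 2 = -48 − 512 + 2 = -558, attained at (-4, 4).

-558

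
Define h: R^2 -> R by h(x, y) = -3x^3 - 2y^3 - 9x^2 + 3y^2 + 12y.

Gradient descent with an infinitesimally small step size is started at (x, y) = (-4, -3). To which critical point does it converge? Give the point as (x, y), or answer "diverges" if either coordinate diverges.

(-2, -1)

h is separable, so gradient descent decouples: x follows -∂h/∂x, y follows -∂h/∂y.
∂h/∂x = -9x(x + 2); at x=-4 this is -72, so x increases.
∂h/∂y = -6(y - 2)(y + 1); at y=-3 this is -60, so y increases.
x converges to its nearest critical value -2 (a local min of the x-part); y converges to -1. The iterate converges to (-2, -1).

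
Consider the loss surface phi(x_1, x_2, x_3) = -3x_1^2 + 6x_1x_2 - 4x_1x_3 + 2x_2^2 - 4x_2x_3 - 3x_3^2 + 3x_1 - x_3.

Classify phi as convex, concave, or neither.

neither

phi is quadratic, so its Hessian is the constant matrix H = [[-6, 6, -4], [6, 4, -4], [-4, -4, -6]].
Leading principal minors: -6, -60, 584.
Neither pattern holds ⇒ H is indefinite ⇒ neither convex nor concave.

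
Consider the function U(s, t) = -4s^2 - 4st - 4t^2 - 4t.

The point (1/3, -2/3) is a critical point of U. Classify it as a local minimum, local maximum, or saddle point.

The Hessian of U is constant: H = [[-8, -4], [-4, -8]].
det(H) = (-8)·(-8) − (-4)² = 48.
det(H) > 0 and tr(H) = -16 < 0, so H is negative definite and the point is a local maximum.

local maximum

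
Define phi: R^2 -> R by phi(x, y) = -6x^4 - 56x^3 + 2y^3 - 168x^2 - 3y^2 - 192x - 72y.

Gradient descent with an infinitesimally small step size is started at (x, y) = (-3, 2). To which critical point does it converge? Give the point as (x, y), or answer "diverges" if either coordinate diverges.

(-2, 4)

phi is separable, so gradient descent decouples: x follows -∂phi/∂x, y follows -∂phi/∂y.
∂phi/∂x = -24(x + 1)(x + 2)(x + 4); at x=-3 this is -48, so x increases.
∂phi/∂y = 6(y - 4)(y + 3); at y=2 this is -60, so y increases.
x converges to its nearest critical value -2 (a local min of the x-part); y converges to 4. The iterate converges to (-2, 4).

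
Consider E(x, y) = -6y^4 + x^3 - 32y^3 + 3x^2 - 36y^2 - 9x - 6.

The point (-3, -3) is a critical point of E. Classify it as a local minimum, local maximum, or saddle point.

local maximum

The mixed partial ∂²E/∂x∂y is 0, so the Hessian at any point is diag(E_xx, E_yy) = diag(6(x + 1), -24(3y^2 + 8y + 3)).
At (-3, -3): H = diag(-12, -144).
Both eigenvalues are negative, so H is negative definite: a local maximum.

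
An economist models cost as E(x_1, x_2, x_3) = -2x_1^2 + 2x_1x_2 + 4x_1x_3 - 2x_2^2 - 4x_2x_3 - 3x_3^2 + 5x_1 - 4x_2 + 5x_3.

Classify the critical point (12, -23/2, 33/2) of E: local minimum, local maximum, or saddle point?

local maximum

The Hessian is constant: H = [[-4, 2, 4], [2, -4, -4], [4, -4, -6]].
Leading principal minors: Δ₁ = -4, Δ₂ = 12, Δ₃ = -8.
The minors alternate sign starting negative (−, +, −), so H is negative definite: a local maximum.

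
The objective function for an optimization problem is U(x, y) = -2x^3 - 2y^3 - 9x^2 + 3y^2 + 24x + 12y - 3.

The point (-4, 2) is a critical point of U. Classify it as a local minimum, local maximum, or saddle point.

The mixed partial ∂²U/∂x∂y is 0, so the Hessian at any point is diag(U_xx, U_yy) = diag(-6(2x + 3), 6(-2y + 1)).
At (-4, 2): H = diag(30, -18).
The eigenvalues have opposite signs, so H is indefinite: a saddle point.

saddle point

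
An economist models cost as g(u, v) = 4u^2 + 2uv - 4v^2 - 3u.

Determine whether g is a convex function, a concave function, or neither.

g is quadratic, so its Hessian is the constant matrix H = [[8, 2], [2, -8]].
det(H) = -68, tr(H) = 0.
det(H) < 0, so H is indefinite: neither convex nor concave.

neither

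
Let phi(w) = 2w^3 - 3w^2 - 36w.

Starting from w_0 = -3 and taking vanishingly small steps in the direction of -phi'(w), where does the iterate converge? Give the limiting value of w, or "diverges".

diverges

phi'(w) = 6(w - 3)(w + 2), so phi'(-3) = 36.
Gradient descent moves in the -phi' direction, i.e. w is decreasing.
There is no critical point below w=-3, and phi' keeps the same sign, so the iterate runs off to −∞.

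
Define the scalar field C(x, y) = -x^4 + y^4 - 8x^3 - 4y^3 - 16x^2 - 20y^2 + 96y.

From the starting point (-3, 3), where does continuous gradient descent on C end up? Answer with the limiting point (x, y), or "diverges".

(-2, 4)

C is separable, so gradient descent decouples: x follows -∂C/∂x, y follows -∂C/∂y.
∂C/∂x = -4x(x + 2)(x + 4); at x=-3 this is -12, so x increases.
∂C/∂y = 4(y - 4)(y - 2)(y + 3); at y=3 this is -24, so y increases.
x converges to its nearest critical value -2 (a local min of the x-part); y converges to 4. The iterate converges to (-2, 4).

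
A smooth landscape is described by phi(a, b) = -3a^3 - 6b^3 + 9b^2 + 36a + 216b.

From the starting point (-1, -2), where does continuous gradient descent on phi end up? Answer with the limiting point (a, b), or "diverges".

phi is separable, so gradient descent decouples: a follows -∂phi/∂a, b follows -∂phi/∂b.
∂phi/∂a = -9(a - 2)(a + 2); at a=-1 this is 27, so a decreases.
∂phi/∂b = -18(b - 4)(b + 3); at b=-2 this is 108, so b decreases.
a converges to its nearest critical value -2 (a local min of the a-part); b converges to -3. The iterate converges to (-2, -3).

(-2, -3)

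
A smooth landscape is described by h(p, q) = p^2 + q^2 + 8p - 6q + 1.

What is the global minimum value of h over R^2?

-24

h(p,q) separates as A(p) + B(q) + 1, so its minimum is min A + min B + 1.
A'(p) = 2p + 8 vanishes at p ∈ {-4}; B'(q) = 2q - 6 vanishes at q ∈ {3}.
Local minima of A (where A''>0): A(-4)=-16. Local minima of B: B(3)=-9.
So the global minimum of h is A(-4) + B(3) + 1 = -16 − 9 + 1 = -24, attained at (-4, 3).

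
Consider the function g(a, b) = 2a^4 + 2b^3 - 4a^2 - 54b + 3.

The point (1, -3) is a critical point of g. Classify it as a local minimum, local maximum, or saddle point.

saddle point

The mixed partial ∂²g/∂a∂b is 0, so the Hessian at any point is diag(g_aa, g_bb) = diag(8(3a^2 - 1), 12b).
At (1, -3): H = diag(16, -36).
The eigenvalues have opposite signs, so H is indefinite: a saddle point.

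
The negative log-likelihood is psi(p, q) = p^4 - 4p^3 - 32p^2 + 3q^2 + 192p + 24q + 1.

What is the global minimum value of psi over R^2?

-815

psi(p,q) separates as A(p) + B(q) + 1, so its minimum is min A + min B + 1.
A'(p) = 4(p - 4)(p - 3)(p + 4) vanishes at p ∈ {-4, 3, 4}; B'(q) = 6q + 24 vanishes at q ∈ {-4}.
Local minima of A (where A''>0): A(-4)=-768, A(4)=256. Local minima of B: B(-4)=-48.
So the global minimum of psi is A(-4) + B(-4) + 1 = -768 − 48 + 1 = -815, attained at (-4, -4).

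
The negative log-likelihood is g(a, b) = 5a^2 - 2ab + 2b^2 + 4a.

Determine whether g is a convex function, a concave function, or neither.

g is quadratic, so its Hessian is the constant matrix H = [[10, -2], [-2, 4]].
det(H) = 36, tr(H) = 14.
det(H) > 0 and tr(H) > 0, so H is positive definite everywhere: convex.

convex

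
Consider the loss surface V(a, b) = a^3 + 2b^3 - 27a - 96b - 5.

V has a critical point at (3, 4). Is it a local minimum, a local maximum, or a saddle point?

local minimum

The mixed partial ∂²V/∂a∂b is 0, so the Hessian at any point is diag(V_aa, V_bb) = diag(6a, 12b).
At (3, 4): H = diag(18, 48).
Both eigenvalues are positive, so H is positive definite: a local minimum.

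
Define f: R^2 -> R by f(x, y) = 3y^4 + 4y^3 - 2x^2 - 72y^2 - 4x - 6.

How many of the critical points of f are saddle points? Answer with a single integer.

f separates as a function of x plus a function of y, so ∇f=0 decouples.
∂f/∂x = -4(x + 1) = 0 at x ∈ {-1}; ∂f/∂y = 12y(y - 3)(y + 4) = 0 at y ∈ {-4, 0, 3}.
The Hessian is diagonal: diag(f_xx, f_yy). Second derivatives: f_xx(-1)=-4; f_yy(-4)=336, f_yy(0)=-144, f_yy(3)=252.
Saddle points occur where the two diagonal entries have opposite signs: (-1, -4), (-1, 3). Count: 2.

2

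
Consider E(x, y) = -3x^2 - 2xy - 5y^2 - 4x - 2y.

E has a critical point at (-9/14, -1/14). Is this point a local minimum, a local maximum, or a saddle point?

The Hessian of E is constant: H = [[-6, -2], [-2, -10]].
det(H) = (-6)·(-10) − (-2)² = 56.
det(H) > 0 and tr(H) = -16 < 0, so H is negative definite and the point is a local maximum.

local maximum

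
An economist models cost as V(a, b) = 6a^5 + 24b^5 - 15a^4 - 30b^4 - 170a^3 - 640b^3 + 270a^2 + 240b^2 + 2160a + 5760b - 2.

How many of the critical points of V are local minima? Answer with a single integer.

V separates as a function of a plus a function of b, so ∇V=0 decouples.
∂V/∂a = 30(a - 4)(a - 3)(a + 2)(a + 3) = 0 at a ∈ {-3, -2, 3, 4}; ∂V/∂b = 120(b - 4)(b - 2)(b + 2)(b + 3) = 0 at b ∈ {-3, -2, 2, 4}.
The Hessian is diagonal: diag(V_aa, V_bb). Second derivatives: V_aa(-3)=-1260, V_aa(-2)=900, V_aa(3)=-900, V_aa(4)=1260; V_bb(-3)=-4200, V_bb(-2)=2880, V_bb(2)=-4800, V_bb(4)=10080.
Local minima occur where both diagonal entries positive: (-2, -2), (-2, 4), (4, -2), (4, 4). Count: 4.

4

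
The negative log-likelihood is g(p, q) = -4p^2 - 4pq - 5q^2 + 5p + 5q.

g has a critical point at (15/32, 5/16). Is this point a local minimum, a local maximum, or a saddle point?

The Hessian of g is constant: H = [[-8, -4], [-4, -10]].
det(H) = (-8)·(-10) − (-4)² = 64.
det(H) > 0 and tr(H) = -18 < 0, so H is negative definite and the point is a local maximum.

local maximum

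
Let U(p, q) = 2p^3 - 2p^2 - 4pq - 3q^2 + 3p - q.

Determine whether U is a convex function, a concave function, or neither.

The term 2p^3 is cubic, so the Hessian is not constant.
∂²U/∂p² = 12p - 4, which takes both signs as p varies (negative for sufficiently negative p). A diagonal entry of the Hessian changing sign means the Hessian is neither positive- nor negative-semidefinite on all of R^2.

neither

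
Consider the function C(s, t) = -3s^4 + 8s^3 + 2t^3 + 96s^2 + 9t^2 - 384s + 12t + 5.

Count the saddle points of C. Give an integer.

C separates as a function of s plus a function of t, so ∇C=0 decouples.
∂C/∂s = -12(s - 4)(s - 2)(s + 4) = 0 at s ∈ {-4, 2, 4}; ∂C/∂t = 6(t + 1)(t + 2) = 0 at t ∈ {-2, -1}.
The Hessian is diagonal: diag(C_ss, C_tt). Second derivatives: C_ss(-4)=-576, C_ss(2)=144, C_ss(4)=-192; C_tt(-2)=-6, C_tt(-1)=6.
Saddle points occur where the two diagonal entries have opposite signs: (-4, -1), (2, -2), (4, -1). Count: 3.

3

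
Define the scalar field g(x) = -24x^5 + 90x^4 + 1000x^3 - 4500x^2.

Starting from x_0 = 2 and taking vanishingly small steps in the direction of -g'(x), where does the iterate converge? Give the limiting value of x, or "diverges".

3

g'(x) = -120x(x - 5)(x - 3)(x + 5), so g'(2) = -5040.
Gradient descent moves in the -g' direction, i.e. x is increasing.
The nearest critical point in that direction is x = 3, where g'' = 5760 > 0 (a local minimum). The iterate converges there.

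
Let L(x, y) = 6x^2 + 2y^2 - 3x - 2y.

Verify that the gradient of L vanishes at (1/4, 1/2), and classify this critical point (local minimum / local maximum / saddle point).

∇L = (12x - 3, 4y - 2); substituting (1/4, 1/2) gives ∇L = (0, 0), so (1/4, 1/2) is indeed a critical point.
The Hessian of L is constant: H = [[12, 0], [0, 4]].
det(H) = 12·4 − 0² = 48.
det(H) > 0 and tr(H) = 16 > 0, so H is positive definite and the point is a local minimum.

local minimum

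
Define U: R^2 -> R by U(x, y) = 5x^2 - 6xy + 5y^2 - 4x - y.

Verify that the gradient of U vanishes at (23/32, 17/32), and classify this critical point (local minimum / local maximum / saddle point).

∇U = (10x - 6y - 4, -6x + 10y - 1); substituting (23/32, 17/32) gives ∇U = (0, 0), so (23/32, 17/32) is indeed a critical point.
The Hessian of U is constant: H = [[10, -6], [-6, 10]].
det(H) = 10·10 − (-6)² = 64.
det(H) > 0 and tr(H) = 20 > 0, so H is positive definite and the point is a local minimum.

local minimum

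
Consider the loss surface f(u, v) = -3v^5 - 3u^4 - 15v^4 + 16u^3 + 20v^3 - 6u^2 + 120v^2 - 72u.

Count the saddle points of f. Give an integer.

f separates as a function of u plus a function of v, so ∇f=0 decouples.
∂f/∂u = -12(u - 3)(u - 2)(u + 1) = 0 at u ∈ {-1, 2, 3}; ∂f/∂v = -15v(v - 2)(v + 2)(v + 4) = 0 at v ∈ {-4, -2, 0, 2}.
The Hessian is diagonal: diag(f_uu, f_vv). Second derivatives: f_uu(-1)=-144, f_uu(2)=36, f_uu(3)=-48; f_vv(-4)=720, f_vv(-2)=-240, f_vv(0)=240, f_vv(2)=-720.
Saddle points occur where the two diagonal entries have opposite signs: (-1, -4), (-1, 0), (2, -2), (2, 2), (3, -4), (3, 0). Count: 6.

6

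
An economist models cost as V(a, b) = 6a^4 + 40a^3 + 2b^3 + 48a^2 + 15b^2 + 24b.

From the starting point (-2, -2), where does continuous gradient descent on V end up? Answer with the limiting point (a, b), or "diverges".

V is separable, so gradient descent decouples: a follows -∂V/∂a, b follows -∂V/∂b.
∂V/∂a = 24a(a + 1)(a + 4); at a=-2 this is 96, so a decreases.
∂V/∂b = 6(b + 1)(b + 4); at b=-2 this is -12, so b increases.
a converges to its nearest critical value -4 (a local min of the a-part); b converges to -1. The iterate converges to (-4, -1).

(-4, -1)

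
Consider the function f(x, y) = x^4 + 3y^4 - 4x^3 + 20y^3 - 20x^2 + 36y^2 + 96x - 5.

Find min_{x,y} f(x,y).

f(x,y) separates as P(x) + Q(y) − 5, so its minimum is min P + min Q − 5.
P'(x) = 4(x - 4)(x - 2)(x + 3) vanishes at x ∈ {-3, 2, 4}; Q'(y) = 12y(y + 2)(y + 3) vanishes at y ∈ {-3, -2, 0}.
Local minima of P (where P''>0): P(-3)=-279, P(4)=64. Local minima of Q: Q(-3)=27, Q(0)=0.
So the global minimum of f is P(-3) + Q(0) − 5 = -279 + 0 − 5 = -284, attained at (-3, 0).

-284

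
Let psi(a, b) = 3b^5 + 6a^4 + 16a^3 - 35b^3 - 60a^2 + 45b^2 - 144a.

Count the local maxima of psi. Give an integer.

2

psi separates as a function of a plus a function of b, so ∇psi=0 decouples.
∂psi/∂a = 24(a - 2)(a + 1)(a + 3) = 0 at a ∈ {-3, -1, 2}; ∂psi/∂b = 15b(b - 2)(b - 1)(b + 3) = 0 at b ∈ {-3, 0, 1, 2}.
The Hessian is diagonal: diag(psi_aa, psi_bb). Second derivatives: psi_aa(-3)=240, psi_aa(-1)=-144, psi_aa(2)=360; psi_bb(-3)=-900, psi_bb(0)=90, psi_bb(1)=-60, psi_bb(2)=150.
Local maxima occur where both diagonal entries negative: (-1, -3), (-1, 1). Count: 2.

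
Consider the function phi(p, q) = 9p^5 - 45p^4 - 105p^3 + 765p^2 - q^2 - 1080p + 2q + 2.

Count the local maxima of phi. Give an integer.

2

phi separates as a function of p plus a function of q, so ∇phi=0 decouples.
∂phi/∂p = 45(p - 4)(p - 2)(p - 1)(p + 3) = 0 at p ∈ {-3, 1, 2, 4}; ∂phi/∂q = -2(q - 1) = 0 at q ∈ {1}.
The Hessian is diagonal: diag(phi_pp, phi_qq). Second derivatives: phi_pp(-3)=-6300, phi_pp(1)=540, phi_pp(2)=-450, phi_pp(4)=1890; phi_qq(1)=-2.
Local maxima occur where both diagonal entries negative: (-3, 1), (2, 1). Count: 2.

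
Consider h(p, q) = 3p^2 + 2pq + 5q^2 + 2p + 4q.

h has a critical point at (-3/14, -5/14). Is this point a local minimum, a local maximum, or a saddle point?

The Hessian of h is constant: H = [[6, 2], [2, 10]].
det(H) = 6·10 − 2² = 56.
det(H) > 0 and tr(H) = 16 > 0, so H is positive definite and the point is a local minimum.

local minimum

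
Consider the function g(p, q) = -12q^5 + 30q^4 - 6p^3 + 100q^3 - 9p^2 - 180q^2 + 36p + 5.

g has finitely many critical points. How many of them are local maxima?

2

g separates as a function of p plus a function of q, so ∇g=0 decouples.
∂g/∂p = -18(p - 1)(p + 2) = 0 at p ∈ {-2, 1}; ∂g/∂q = -60q(q - 3)(q - 1)(q + 2) = 0 at q ∈ {-2, 0, 1, 3}.
The Hessian is diagonal: diag(g_pp, g_qq). Second derivatives: g_pp(-2)=54, g_pp(1)=-54; g_qq(-2)=1800, g_qq(0)=-360, g_qq(1)=360, g_qq(3)=-1800.
Local maxima occur where both diagonal entries negative: (1, 0), (1, 3). Count: 2.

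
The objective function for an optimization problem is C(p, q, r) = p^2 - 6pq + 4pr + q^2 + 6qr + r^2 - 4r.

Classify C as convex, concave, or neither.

neither

C is quadratic, so its Hessian is the constant matrix H = [[2, -6, 4], [-6, 2, 6], [4, 6, 2]].
Leading principal minors: 2, -32, -456.
Neither pattern holds ⇒ H is indefinite ⇒ neither convex nor concave.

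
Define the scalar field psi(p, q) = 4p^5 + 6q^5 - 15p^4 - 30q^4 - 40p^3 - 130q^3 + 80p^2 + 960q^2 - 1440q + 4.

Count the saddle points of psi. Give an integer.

psi separates as a function of p plus a function of q, so ∇psi=0 decouples.
∂psi/∂p = 20p(p - 4)(p - 1)(p + 2) = 0 at p ∈ {-2, 0, 1, 4}; ∂psi/∂q = 30(q - 4)(q - 3)(q - 1)(q + 4) = 0 at q ∈ {-4, 1, 3, 4}.
The Hessian is diagonal: diag(psi_pp, psi_qq). Second derivatives: psi_pp(-2)=-720, psi_pp(0)=160, psi_pp(1)=-180, psi_pp(4)=1440; psi_qq(-4)=-8400, psi_qq(1)=900, psi_qq(3)=-420, psi_qq(4)=720.
Saddle points occur where the two diagonal entries have opposite signs: (-2, 1), (-2, 4), (0, -4), (0, 3), (1, 1), (1, 4), (4, -4), (4, 3). Count: 8.

8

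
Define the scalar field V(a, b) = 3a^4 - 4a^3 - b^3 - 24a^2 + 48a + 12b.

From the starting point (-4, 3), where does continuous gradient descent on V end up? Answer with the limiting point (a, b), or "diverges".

diverges

V is separable, so gradient descent decouples: a follows -∂V/∂a, b follows -∂V/∂b.
∂V/∂a = 12(a - 2)(a - 1)(a + 2); at a=-4 this is -720, so a increases.
∂V/∂b = -3(b - 2)(b + 2); at b=3 this is -15, so b increases.
The b-coordinate has no critical point in that direction and runs off to infinity.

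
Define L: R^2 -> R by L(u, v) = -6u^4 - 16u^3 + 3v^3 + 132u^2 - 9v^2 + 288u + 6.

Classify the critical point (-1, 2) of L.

local minimum

The mixed partial ∂²L/∂u∂v is 0, so the Hessian at any point is diag(L_uu, L_vv) = diag(24(-3u^2 - 4u + 11), 18(v - 1)).
At (-1, 2): H = diag(288, 18).
Both eigenvalues are positive, so H is positive definite: a local minimum.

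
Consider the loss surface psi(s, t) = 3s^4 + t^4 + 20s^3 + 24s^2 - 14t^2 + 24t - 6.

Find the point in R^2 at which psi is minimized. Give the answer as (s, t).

(-4, -3)

psi(s,t) separates as P(s) + Q(t) − 6, so its minimum is min P + min Q − 6.
P'(s) = 12s(s + 1)(s + 4) vanishes at s ∈ {-4, -1, 0}; Q'(t) = 4(t - 2)(t - 1)(t + 3) vanishes at t ∈ {-3, 1, 2}.
Local minima of P (where P''>0): P(-4)=-128, P(0)=0. Local minima of Q: Q(-3)=-117, Q(2)=8.
So the global minimum of psi is P(-4) + Q(-3) − 6 = -128 − 117 − 6 = -251, attained at (-4, -3).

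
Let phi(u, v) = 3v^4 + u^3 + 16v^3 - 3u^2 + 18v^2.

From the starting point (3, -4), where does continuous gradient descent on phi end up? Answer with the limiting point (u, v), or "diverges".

(2, -3)

phi is separable, so gradient descent decouples: u follows -∂phi/∂u, v follows -∂phi/∂v.
∂phi/∂u = 3u(u - 2); at u=3 this is 9, so u decreases.
∂phi/∂v = 12v(v + 1)(v + 3); at v=-4 this is -144, so v increases.
u converges to its nearest critical value 2 (a local min of the u-part); v converges to -3. The iterate converges to (2, -3).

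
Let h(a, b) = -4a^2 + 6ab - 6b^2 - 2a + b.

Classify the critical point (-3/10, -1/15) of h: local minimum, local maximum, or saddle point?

The Hessian of h is constant: H = [[-8, 6], [6, -12]].
det(H) = (-8)·(-12) − 6² = 60.
det(H) > 0 and tr(H) = -20 < 0, so H is negative definite and the point is a local maximum.

local maximum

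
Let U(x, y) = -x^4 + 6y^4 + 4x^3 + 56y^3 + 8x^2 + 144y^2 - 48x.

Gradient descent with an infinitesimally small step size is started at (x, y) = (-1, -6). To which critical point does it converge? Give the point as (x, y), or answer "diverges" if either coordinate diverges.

(2, -4)

U is separable, so gradient descent decouples: x follows -∂U/∂x, y follows -∂U/∂y.
∂U/∂x = -4(x - 3)(x - 2)(x + 2); at x=-1 this is -48, so x increases.
∂U/∂y = 24y(y + 3)(y + 4); at y=-6 this is -864, so y increases.
x converges to its nearest critical value 2 (a local min of the x-part); y converges to -4. The iterate converges to (2, -4).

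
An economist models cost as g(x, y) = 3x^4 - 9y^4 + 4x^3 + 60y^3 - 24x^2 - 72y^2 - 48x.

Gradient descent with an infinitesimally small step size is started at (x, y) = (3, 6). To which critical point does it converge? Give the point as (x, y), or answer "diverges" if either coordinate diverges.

g is separable, so gradient descent decouples: x follows -∂g/∂x, y follows -∂g/∂y.
∂g/∂x = 12(x - 2)(x + 1)(x + 2); at x=3 this is 240, so x decreases.
∂g/∂y = -36y(y - 4)(y - 1); at y=6 this is -2160, so y increases.
The y-coordinate has no critical point in that direction and runs off to infinity.

diverges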